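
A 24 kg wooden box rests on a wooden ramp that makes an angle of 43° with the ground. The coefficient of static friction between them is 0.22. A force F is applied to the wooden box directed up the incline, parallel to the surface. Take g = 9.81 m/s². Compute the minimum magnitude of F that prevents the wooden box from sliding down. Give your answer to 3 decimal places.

122.688 N

The normal force is N = mg cos 43° = 172.190 N. With F at its minimum the wooden box is on the verge of sliding down, so static friction is at its maximum μ_s N = 0.22 × 172.190 = 37.882 N and acts up the slope.
Equilibrium along the incline: F + μ_s N = mg sin 43°, so F = 160.570 − 37.882 = 122.688 N.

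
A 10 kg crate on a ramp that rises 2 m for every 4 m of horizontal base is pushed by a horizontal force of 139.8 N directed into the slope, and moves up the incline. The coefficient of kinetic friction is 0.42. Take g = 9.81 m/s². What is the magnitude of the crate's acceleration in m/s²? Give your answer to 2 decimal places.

1.81 m/s²

The horizontal push has components F cos 26.57° = 139.8 × 0.8944 = 125.037 N up the incline and F sin 26.57° = 139.8 × 0.4472 = 62.519 N pressing into the surface.
The normal force is therefore N = mg cos 26.57° + F sin 26.57° = 87.741 + 62.519 = 150.260 N, and kinetic friction down the slope is μN = 0.42 × 150.260 = 63.109 N.
Along the incline: F cos 26.57° − mg sin 26.57° − μN = ma, so 125.037 − 43.870 − 63.109 = 10 a, giving a = 1.8058 m/s².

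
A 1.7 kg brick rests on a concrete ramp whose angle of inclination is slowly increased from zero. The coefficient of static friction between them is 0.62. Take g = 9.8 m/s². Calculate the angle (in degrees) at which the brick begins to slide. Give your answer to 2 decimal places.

31.80°

At the threshold of sliding, static friction is at its maximum μ_s N and exactly balances the weight component along the incline: mg sin θ = μ_s mg cos θ.
Hence tan θ = μ_s = 0.62, so θ = arctan(0.62) = 31.7989°.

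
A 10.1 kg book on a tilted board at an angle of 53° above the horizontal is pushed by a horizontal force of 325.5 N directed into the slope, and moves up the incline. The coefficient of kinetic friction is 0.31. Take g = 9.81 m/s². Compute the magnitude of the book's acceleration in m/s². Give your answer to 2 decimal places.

The horizontal push has components F cos 53° = 325.5 × 0.6018 = 195.886 N up the incline and F sin 53° = 325.5 × 0.7986 = 259.944 N pressing into the surface.
The normal force is therefore N = mg cos 53° + F sin 53° = 59.627 + 259.944 = 319.571 N, and kinetic friction down the slope is μN = 0.31 × 319.571 = 99.067 N.
Along the incline: F cos 53° − mg sin 53° − μN = ma, so 195.886 − 79.126 − 99.067 = 10.1 a, giving a = 1.7518 m/s².

1.75 m/s²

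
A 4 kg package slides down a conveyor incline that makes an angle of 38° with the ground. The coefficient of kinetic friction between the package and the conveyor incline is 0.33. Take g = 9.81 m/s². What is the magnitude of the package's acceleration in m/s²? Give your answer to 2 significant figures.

Resolving the weight along the incline: the component pulling the package down the slope is mg sin 38° = 4 × 9.81 × 0.6157 = 24.160 N, and the normal force is N = mg cos 38° = 4 × 9.81 × 0.7880 = 30.921 N.
Kinetic friction acts up the slope with magnitude f = μN = 0.33 × 30.921 = 10.204 N.
Net force along the incline is 24.160 − 10.204 = 13.956 N, so a = 13.956 / 4 = 3.4890 m/s².

3.5 m/s²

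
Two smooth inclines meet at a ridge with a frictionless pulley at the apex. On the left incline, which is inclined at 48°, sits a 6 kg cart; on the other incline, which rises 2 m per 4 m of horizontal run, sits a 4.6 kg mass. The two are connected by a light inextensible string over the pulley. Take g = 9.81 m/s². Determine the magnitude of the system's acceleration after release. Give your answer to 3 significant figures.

Resolve each weight along its own incline: the 6 kg mass has component 6 × 9.81 × sin 48° = 43.742 N down its slope, and the 4.6 kg mass has 4.6 × 9.81 × sin 26.57° = 20.181 N down its slope.
The 6 kg side's 43.742 N exceeds the other side's 20.181 N, so that mass slides down and the 4.6 kg mass slides up. Taking that direction as positive, Newton's second law for the whole system gives 43.742 − 20.181 = (6 + 4.6) a, so a = 23.561 / 10.6 = 2.2227 m/s².

2.22 m/s²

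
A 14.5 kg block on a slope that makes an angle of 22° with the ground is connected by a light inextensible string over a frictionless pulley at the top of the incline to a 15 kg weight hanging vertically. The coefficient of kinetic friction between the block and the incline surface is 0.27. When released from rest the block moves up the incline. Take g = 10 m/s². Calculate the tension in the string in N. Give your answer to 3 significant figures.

120 N

For the block on the incline: the weight component along the slope is m₁g sin 22° = 14.5 × 10 × 0.3746 = 54.317 N and the normal force is N = m₁g cos 22° = 134.442 N.
Kinetic friction opposes the block's motion up the incline: f = μN = 0.27 × 134.442 = 36.299 N acting down the slope.
Newton's second law for the block (up-slope positive): T − 54.317 − 36.299 = 14.5 a. For the hanging weight (downward positive): 15 × 10 − T = 15 a.
Adding the two equations eliminates T: 59.384 = 29.5 a, so a = 2.0130 m/s².
Then from the hanging weight's equation, T = 15 × (10 − 2.0130) = 119.805 N.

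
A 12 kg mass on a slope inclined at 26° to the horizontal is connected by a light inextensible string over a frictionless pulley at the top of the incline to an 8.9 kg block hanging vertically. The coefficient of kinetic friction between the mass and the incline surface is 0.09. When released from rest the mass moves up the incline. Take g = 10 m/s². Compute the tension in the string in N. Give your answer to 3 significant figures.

77.6 N

For the mass on the incline: the weight component along the slope is m₁g sin 26° = 12 × 10 × 0.4384 = 52.608 N and the normal force is N = m₁g cos 26° = 107.855 N.
Kinetic friction opposes the mass's motion up the incline: f = μN = 0.09 × 107.855 = 9.707 N acting down the slope.
Newton's second law for the mass (up-slope positive): T − 52.608 − 9.707 = 12 a. For the hanging block (downward positive): 8.9 × 10 − T = 8.9 a.
Adding the two equations eliminates T: 26.685 = 20.9 a, so a = 1.2768 m/s².
Then from the hanging block's equation, T = 8.9 × (10 − 1.2768) = 77.636 N.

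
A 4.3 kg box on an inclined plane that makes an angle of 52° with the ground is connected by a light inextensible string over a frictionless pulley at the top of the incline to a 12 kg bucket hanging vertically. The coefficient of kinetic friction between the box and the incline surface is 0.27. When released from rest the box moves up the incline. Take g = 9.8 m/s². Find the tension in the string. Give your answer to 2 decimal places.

For the box on the incline: the weight component along the slope is m₁g sin 52° = 4.3 × 9.8 × 0.7880 = 33.206 N and the normal force is N = m₁g cos 52° = 25.944 N.
Kinetic friction opposes the box's motion up the incline: f = μN = 0.27 × 25.944 = 7.005 N acting down the slope.
Newton's second law for the box (up-slope positive): T − 33.206 − 7.005 = 4.3 a. For the hanging bucket (downward positive): 12 × 9.8 − T = 12 a.
Adding the two equations eliminates T: 77.389 = 16.3 a, so a = 4.7478 m/s².
Then from the hanging bucket's equation, T = 12 × (9.8 − 4.7478) = 60.626 N.

60.63 N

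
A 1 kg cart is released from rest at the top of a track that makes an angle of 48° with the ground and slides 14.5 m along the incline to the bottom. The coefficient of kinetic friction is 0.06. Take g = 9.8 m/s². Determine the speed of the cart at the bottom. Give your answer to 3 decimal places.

14.135 m/s

The weight component along the incline is mg sin 48° = 7.283 N and the normal force is N = mg cos 48° = 6.557 N.
Friction up the slope is f = μN = 0.06 × 6.557 = 0.393 N, so the net downslope force is 7.283 − 0.393 = 6.890 N and a = 6.890 / 1 = 6.8900 m/s².
Starting from rest over a distance of 14.5 m, v² = 2aL = 2 × 6.8900 × 14.5 = 199.8100, so v = 14.1354 m/s.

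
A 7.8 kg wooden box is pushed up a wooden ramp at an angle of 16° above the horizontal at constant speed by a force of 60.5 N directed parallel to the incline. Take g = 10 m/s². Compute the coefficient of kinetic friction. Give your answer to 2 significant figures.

At constant speed ΣF = 0 along the incline. The applied 60.5 N acts up the slope; the weight component mg sin 16° = 21.500 N and kinetic friction μN both act down the slope.
So 60.5 = 21.500 + μ × 74.978, giving μ = (60.5 − 21.500) / 74.978 = 0.5202.

0.52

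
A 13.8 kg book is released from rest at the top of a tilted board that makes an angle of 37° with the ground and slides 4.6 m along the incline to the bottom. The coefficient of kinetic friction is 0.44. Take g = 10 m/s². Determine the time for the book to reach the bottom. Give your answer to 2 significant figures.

1.9 s

The weight component along the incline is mg sin 37° = 83.050 N and the normal force is N = mg cos 37° = 110.212 N.
Friction up the slope is f = μN = 0.44 × 110.212 = 48.493 N, so the net downslope force is 83.050 − 48.493 = 34.557 N and a = 34.557 / 13.8 = 2.5041 m/s².
Starting from rest, L = ½at², so t = √(2L/a) = √(2 × 4.6 / 2.5041) = 1.9168 s.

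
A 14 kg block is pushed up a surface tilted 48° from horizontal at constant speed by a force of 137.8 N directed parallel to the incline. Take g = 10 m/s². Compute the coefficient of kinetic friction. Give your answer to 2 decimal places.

0.36

At constant speed ΣF = 0 along the incline. The applied 137.8 N acts up the slope; the weight component mg sin 48° = 104.040 N and kinetic friction μN both act down the slope.
So 137.8 = 104.040 + μ × 93.678, giving μ = (137.8 − 104.040) / 93.678 = 0.3604.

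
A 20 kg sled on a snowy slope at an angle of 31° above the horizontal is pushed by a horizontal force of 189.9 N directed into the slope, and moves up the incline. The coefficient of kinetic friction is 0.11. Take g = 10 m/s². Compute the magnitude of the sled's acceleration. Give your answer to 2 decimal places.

The horizontal push has components F cos 31° = 189.9 × 0.8572 = 162.782 N up the incline and F sin 31° = 189.9 × 0.5150 = 97.799 N pressing into the surface.
The normal force is therefore N = mg cos 31° + F sin 31° = 171.440 + 97.799 = 269.239 N, and kinetic friction down the slope is μN = 0.11 × 269.239 = 29.616 N.
Along the incline: F cos 31° − mg sin 31° − μN = ma, so 162.782 − 103.000 − 29.616 = 20 a, giving a = 1.5083 m/s².

1.51 m/s²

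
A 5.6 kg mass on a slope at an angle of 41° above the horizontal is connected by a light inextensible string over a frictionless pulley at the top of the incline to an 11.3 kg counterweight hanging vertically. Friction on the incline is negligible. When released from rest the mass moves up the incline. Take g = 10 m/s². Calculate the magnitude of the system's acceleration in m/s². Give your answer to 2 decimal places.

For the mass on the incline: the weight component along the slope is m₁g sin 41° = 5.6 × 10 × 0.6561 = 36.742 N and the normal force is N = m₁g cos 41° = 42.264 N.
Newton's second law for the mass (up-slope positive): T − 36.742 = 5.6 a. For the hanging counterweight (downward positive): 11.3 × 10 − T = 11.3 a.
Adding the two equations eliminates T: 76.258 = 16.9 a, so a = 4.5123 m/s².

4.51 m/s²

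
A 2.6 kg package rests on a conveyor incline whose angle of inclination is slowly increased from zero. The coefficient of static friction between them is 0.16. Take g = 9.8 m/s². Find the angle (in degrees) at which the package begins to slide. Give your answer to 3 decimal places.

9.090°

At the threshold of sliding, static friction is at its maximum μ_s N and exactly balances the weight component along the incline: mg sin θ = μ_s mg cos θ.
Hence tan θ = μ_s = 0.16, so θ = arctan(0.16) = 9.0903°.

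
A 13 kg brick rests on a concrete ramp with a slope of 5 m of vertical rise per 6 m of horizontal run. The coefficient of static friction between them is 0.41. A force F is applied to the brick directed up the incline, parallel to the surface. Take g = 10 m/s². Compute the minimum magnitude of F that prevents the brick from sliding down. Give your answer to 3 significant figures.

The normal force is N = mg cos 39.81° = 99.869 N. With F at its minimum the brick is on the verge of sliding down, so static friction is at its maximum μ_s N = 0.41 × 99.869 = 40.946 N and acts up the slope.
Equilibrium along the incline: F + μ_s N = mg sin 39.81°, so F = 83.224 − 40.946 = 42.278 N.

42.3 N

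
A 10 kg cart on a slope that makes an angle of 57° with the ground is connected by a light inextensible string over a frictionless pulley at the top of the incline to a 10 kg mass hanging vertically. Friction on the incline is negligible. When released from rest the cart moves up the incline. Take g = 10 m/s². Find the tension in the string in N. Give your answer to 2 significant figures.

92 N

For the cart on the incline: the weight component along the slope is m₁g sin 57° = 10 × 10 × 0.8387 = 83.870 N and the normal force is N = m₁g cos 57° = 54.464 N.
Newton's second law for the cart (up-slope positive): T − 83.870 = 10 a. For the hanging mass (downward positive): 10 × 10 − T = 10 a.
Adding the two equations eliminates T: 16.130 = 20 a, so a = 0.8065 m/s².
Then from the hanging mass's equation, T = 10 × (10 − 0.8065) = 91.935 N.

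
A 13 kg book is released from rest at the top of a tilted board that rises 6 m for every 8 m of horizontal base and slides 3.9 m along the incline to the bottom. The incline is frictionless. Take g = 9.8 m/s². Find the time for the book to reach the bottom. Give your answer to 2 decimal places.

The weight component along the incline is mg sin 36.87° = 76.440 N and the normal force is N = mg cos 36.87° = 101.920 N.
With no friction, a = g sin 36.87° = 5.8800 m/s².
Starting from rest, L = ½at², so t = √(2L/a) = √(2 × 3.9 / 5.8800) = 1.1518 s.

1.15 s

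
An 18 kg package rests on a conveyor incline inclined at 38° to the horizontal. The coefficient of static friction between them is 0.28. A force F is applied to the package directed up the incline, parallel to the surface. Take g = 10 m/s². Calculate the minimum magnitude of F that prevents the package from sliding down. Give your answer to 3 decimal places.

The normal force is N = mg cos 38° = 141.842 N. With F at its minimum the package is on the verge of sliding down, so static friction is at its maximum μ_s N = 0.28 × 141.842 = 39.716 N and acts up the slope.
Equilibrium along the incline: F + μ_s N = mg sin 38°, so F = 110.819 − 39.716 = 71.103 N.

71.103 N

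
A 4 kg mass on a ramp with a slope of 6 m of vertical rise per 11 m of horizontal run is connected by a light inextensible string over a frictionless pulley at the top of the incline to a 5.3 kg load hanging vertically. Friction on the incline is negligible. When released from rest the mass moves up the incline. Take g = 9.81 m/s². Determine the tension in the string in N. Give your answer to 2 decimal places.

33.07 N

For the mass on the incline: the weight component along the slope is m₁g sin 28.61° = 4 × 9.81 × 0.4789 = 18.792 N and the normal force is N = m₁g cos 28.61° = 34.449 N.
Newton's second law for the mass (up-slope positive): T − 18.792 = 4 a. For the hanging load (downward positive): 5.3 × 9.81 − T = 5.3 a.
Adding the two equations eliminates T: 33.201 = 9.3 a, so a = 3.5700 m/s².
Then from the hanging load's equation, T = 5.3 × (9.81 − 3.5700) = 33.072 N.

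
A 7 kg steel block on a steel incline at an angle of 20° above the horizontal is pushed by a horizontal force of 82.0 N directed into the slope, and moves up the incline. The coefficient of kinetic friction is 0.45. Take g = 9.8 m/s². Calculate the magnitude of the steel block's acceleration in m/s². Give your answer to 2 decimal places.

1.71 m/s²

The horizontal push has components F cos 20° = 82.0 × 0.9397 = 77.055 N up the incline and F sin 20° = 82.0 × 0.3420 = 28.044 N pressing into the surface.
The normal force is therefore N = mg cos 20° + F sin 20° = 64.463 + 28.044 = 92.507 N, and kinetic friction down the slope is μN = 0.45 × 92.507 = 41.628 N.
Along the incline: F cos 20° − mg sin 20° − μN = ma, so 77.055 − 23.461 − 41.628 = 7 a, giving a = 1.7094 m/s².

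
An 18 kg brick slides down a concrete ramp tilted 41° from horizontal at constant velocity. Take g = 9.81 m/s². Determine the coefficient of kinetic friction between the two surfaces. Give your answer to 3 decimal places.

0.869

At constant velocity the net force along the incline is zero: mg sin 41° = μ mg cos 41°.
So μ = tan 41° = 0.6561 / 0.7547 = 0.8694.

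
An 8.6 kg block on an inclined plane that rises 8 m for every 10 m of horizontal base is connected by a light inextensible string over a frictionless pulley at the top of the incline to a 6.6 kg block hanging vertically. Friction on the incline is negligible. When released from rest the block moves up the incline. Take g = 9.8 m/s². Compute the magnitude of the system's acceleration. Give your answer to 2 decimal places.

For the block on the incline: the weight component along the slope is m₁g sin 38.66° = 8.6 × 9.8 × 0.6247 = 52.650 N and the normal force is N = m₁g cos 38.66° = 65.812 N.
Newton's second law for the block (up-slope positive): T − 52.650 = 8.6 a. For the hanging block (downward positive): 6.6 × 9.8 − T = 6.6 a.
Adding the two equations eliminates T: 12.030 = 15.2 a, so a = 0.7914 m/s².

0.79 m/s²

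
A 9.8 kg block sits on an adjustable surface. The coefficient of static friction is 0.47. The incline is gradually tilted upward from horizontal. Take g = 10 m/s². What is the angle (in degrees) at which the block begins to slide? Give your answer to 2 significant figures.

At the threshold of sliding, static friction is at its maximum μ_s N and exactly balances the weight component along the incline: mg sin θ = μ_s mg cos θ.
Hence tan θ = μ_s = 0.47, so θ = arctan(0.47) = 25.1735°.

25°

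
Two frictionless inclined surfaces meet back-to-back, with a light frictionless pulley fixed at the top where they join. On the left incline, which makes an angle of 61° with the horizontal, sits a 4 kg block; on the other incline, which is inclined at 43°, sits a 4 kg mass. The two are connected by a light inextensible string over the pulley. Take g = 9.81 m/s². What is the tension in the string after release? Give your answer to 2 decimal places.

Resolve each weight along its own incline: the 4 kg mass has component 4 × 9.81 × sin 61° = 34.320 N down its slope, and the 4 kg mass has 4 × 9.81 × sin 43° = 26.762 N down its slope.
The 4 kg side's 34.320 N exceeds the other side's 26.762 N, so that mass slides down and the 4 kg mass slides up. Taking that direction as positive, Newton's second law for the whole system gives 34.320 − 26.762 = (4 + 4) a, so a = 7.558 / 8 = 0.9447 m/s².
For the 4 kg mass (up-slope positive): T − 26.762 = 4 × 0.9447, so T = 30.541 N.

30.54 N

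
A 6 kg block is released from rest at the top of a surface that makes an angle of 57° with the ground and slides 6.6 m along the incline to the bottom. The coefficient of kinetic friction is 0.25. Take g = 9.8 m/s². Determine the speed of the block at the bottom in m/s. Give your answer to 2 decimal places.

The weight component along the incline is mg sin 57° = 49.314 N and the normal force is N = mg cos 57° = 32.025 N.
Friction up the slope is f = μN = 0.25 × 32.025 = 8.006 N, so the net downslope force is 49.314 − 8.006 = 41.308 N and a = 41.308 / 6 = 6.8847 m/s².
Starting from rest over a distance of 6.6 m, v² = 2aL = 2 × 6.8847 × 6.6 = 90.8780, so v = 9.5330 m/s.

9.53 m/s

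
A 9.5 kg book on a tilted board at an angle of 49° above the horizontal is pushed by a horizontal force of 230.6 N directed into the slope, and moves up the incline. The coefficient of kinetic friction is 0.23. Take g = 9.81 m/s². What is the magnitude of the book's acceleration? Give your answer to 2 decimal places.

The horizontal push has components F cos 49° = 230.6 × 0.6561 = 151.297 N up the incline and F sin 49° = 230.6 × 0.7547 = 174.034 N pressing into the surface.
The normal force is therefore N = mg cos 49° + F sin 49° = 61.145 + 174.034 = 235.179 N, and kinetic friction down the slope is μN = 0.23 × 235.179 = 54.091 N.
Along the incline: F cos 49° − mg sin 49° − μN = ma, so 151.297 − 70.334 − 54.091 = 9.5 a, giving a = 2.8286 m/s².

2.83 m/s²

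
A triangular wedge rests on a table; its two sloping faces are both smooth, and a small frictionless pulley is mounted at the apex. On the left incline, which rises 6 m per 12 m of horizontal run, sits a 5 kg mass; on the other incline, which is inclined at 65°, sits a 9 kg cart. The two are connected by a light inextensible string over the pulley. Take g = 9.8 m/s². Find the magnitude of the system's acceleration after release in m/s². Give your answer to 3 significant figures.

Resolve each weight along its own incline: the 5 kg mass has component 5 × 9.8 × sin 26.57° = 21.913 N down its slope, and the 9 kg mass has 9 × 9.8 × sin 65° = 79.936 N down its slope.
The 9 kg side's 79.936 N exceeds the other side's 21.913 N, so that mass slides down and the 5 kg mass slides up. Taking that direction as positive, Newton's second law for the whole system gives 79.936 − 21.913 = (5 + 9) a, so a = 58.023 / 14 = 4.1445 m/s².

4.14 m/s²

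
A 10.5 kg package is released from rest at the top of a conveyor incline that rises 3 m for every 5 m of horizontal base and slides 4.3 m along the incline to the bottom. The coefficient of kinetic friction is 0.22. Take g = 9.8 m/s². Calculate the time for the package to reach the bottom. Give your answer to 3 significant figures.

1.64 s

The weight component along the incline is mg sin 30.96° = 52.942 N and the normal force is N = mg cos 30.96° = 88.236 N.
Friction up the slope is f = μN = 0.22 × 88.236 = 19.412 N, so the net downslope force is 52.942 − 19.412 = 33.530 N and a = 33.530 / 10.5 = 3.1933 m/s².
Starting from rest, L = ½at², so t = √(2L/a) = √(2 × 4.3 / 3.1933) = 1.6411 s.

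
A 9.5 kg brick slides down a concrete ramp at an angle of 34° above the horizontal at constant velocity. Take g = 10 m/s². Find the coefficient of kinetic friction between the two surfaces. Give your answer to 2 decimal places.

At constant velocity the net force along the incline is zero: mg sin 34° = μ mg cos 34°.
So μ = tan 34° = 0.5592 / 0.8290 = 0.6745.

0.67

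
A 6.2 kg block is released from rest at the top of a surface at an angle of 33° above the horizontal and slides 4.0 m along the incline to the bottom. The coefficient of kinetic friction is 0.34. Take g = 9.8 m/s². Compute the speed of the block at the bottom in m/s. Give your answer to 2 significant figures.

4.5 m/s

The weight component along the incline is mg sin 33° = 33.092 N and the normal force is N = mg cos 33° = 50.958 N.
Friction up the slope is f = μN = 0.34 × 50.958 = 17.326 N, so the net downslope force is 33.092 − 17.326 = 15.766 N and a = 15.766 / 6.2 = 2.5429 m/s².
Starting from rest over a distance of 4.0 m, v² = 2aL = 2 × 2.5429 × 4.0 = 20.3432, so v = 4.5103 m/s.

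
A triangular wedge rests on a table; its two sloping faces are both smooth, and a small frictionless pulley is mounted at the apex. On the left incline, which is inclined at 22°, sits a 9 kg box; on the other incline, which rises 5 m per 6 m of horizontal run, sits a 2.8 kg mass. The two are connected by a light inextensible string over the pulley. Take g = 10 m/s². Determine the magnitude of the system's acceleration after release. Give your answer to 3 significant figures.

Resolve each weight along its own incline: the 9 kg mass has component 9 × 10 × sin 22° = 33.715 N down its slope, and the 2.8 kg mass has 2.8 × 10 × sin 39.81° = 17.925 N down its slope.
The 9 kg side's 33.715 N exceeds the other side's 17.925 N, so that mass slides down and the 2.8 kg mass slides up. Taking that direction as positive, Newton's second law for the whole system gives 33.715 − 17.925 = (9 + 2.8) a, so a = 15.790 / 11.8 = 1.3381 m/s².

1.34 m/s²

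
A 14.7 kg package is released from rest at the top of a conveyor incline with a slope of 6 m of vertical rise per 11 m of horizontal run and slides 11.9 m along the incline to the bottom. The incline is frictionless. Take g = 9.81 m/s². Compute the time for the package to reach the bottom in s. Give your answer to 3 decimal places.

The weight component along the incline is mg sin 28.61° = 69.054 N and the normal force is N = mg cos 28.61° = 126.599 N.
With no friction, a = g sin 28.61° = 4.6975 m/s².
Starting from rest, L = ½at², so t = √(2L/a) = √(2 × 11.9 / 4.6975) = 2.2509 s.

2.251 s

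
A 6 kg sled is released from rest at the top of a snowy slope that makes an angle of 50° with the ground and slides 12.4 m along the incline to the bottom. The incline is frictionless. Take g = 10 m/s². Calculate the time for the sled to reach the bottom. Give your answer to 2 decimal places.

1.80 s

The weight component along the incline is mg sin 50° = 45.963 N and the normal force is N = mg cos 50° = 38.567 N.
With no friction, a = g sin 50° = 7.6604 m/s².
Starting from rest, L = ½at², so t = √(2L/a) = √(2 × 12.4 / 7.6604) = 1.7993 s.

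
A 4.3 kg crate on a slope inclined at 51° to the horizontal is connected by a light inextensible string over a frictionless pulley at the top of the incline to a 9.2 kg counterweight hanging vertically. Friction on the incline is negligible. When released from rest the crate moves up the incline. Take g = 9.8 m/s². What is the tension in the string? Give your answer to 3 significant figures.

For the crate on the incline: the weight component along the slope is m₁g sin 51° = 4.3 × 9.8 × 0.7771 = 32.747 N and the normal force is N = m₁g cos 51° = 26.520 N.
Newton's second law for the crate (up-slope positive): T − 32.747 = 4.3 a. For the hanging counterweight (downward positive): 9.2 × 9.8 − T = 9.2 a.
Adding the two equations eliminates T: 57.413 = 13.5 a, so a = 4.2528 m/s².
Then from the hanging counterweight's equation, T = 9.2 × (9.8 − 4.2528) = 51.034 N.

51.0 N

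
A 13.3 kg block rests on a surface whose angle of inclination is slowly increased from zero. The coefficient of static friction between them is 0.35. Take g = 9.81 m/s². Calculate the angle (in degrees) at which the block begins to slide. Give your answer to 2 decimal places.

At the threshold of sliding, static friction is at its maximum μ_s N and exactly balances the weight component along the incline: mg sin θ = μ_s mg cos θ.
Hence tan θ = μ_s = 0.35, so θ = arctan(0.35) = 19.2900°.

19.29°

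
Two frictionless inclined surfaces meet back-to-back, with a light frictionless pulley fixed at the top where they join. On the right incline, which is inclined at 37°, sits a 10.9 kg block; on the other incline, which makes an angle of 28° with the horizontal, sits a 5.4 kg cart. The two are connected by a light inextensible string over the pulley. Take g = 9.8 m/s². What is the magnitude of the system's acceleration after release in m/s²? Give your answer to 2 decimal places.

Resolve each weight along its own incline: the 10.9 kg mass has component 10.9 × 9.8 × sin 37° = 64.286 N down its slope, and the 5.4 kg mass has 5.4 × 9.8 × sin 28° = 24.844 N down its slope.
The 10.9 kg side's 64.286 N exceeds the other side's 24.844 N, so that mass slides down and the 5.4 kg mass slides up. Taking that direction as positive, Newton's second law for the whole system gives 64.286 − 24.844 = (10.9 + 5.4) a, so a = 39.442 / 16.3 = 2.4198 m/s².

2.42 m/s²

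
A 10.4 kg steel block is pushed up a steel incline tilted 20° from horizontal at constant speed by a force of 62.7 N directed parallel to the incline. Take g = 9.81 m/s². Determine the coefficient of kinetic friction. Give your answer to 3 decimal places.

0.290

At constant speed ΣF = 0 along the incline. The applied 62.7 N acts up the slope; the weight component mg sin 20° = 34.894 N and kinetic friction μN both act down the slope.
So 62.7 = 34.894 + μ × 95.871, giving μ = (62.7 − 34.894) / 95.871 = 0.2900.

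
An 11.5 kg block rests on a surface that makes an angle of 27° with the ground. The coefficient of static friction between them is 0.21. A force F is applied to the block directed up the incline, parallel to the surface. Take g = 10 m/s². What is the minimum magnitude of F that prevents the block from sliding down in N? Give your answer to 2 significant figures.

31 N

The normal force is N = mg cos 27° = 102.466 N. With F at its minimum the block is on the verge of sliding down, so static friction is at its maximum μ_s N = 0.21 × 102.466 = 21.518 N and acts up the slope.
Equilibrium along the incline: F + μ_s N = mg sin 27°, so F = 52.209 − 21.518 = 30.691 N.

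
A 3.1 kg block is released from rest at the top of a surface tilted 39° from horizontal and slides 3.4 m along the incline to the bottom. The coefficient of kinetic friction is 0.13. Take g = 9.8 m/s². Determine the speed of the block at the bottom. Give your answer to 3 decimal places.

5.933 m/s

The weight component along the incline is mg sin 39° = 19.119 N and the normal force is N = mg cos 39° = 23.610 N.
Friction up the slope is f = μN = 0.13 × 23.610 = 3.069 N, so the net downslope force is 19.119 − 3.069 = 16.050 N and a = 16.050 / 3.1 = 5.1774 m/s².
Starting from rest over a distance of 3.4 m, v² = 2aL = 2 × 5.1774 × 3.4 = 35.2063, so v = 5.9335 m/s.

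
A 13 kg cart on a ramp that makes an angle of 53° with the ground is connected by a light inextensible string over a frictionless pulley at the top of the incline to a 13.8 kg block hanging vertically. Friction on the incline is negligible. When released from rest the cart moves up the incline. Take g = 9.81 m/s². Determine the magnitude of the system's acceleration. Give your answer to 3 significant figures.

For the cart on the incline: the weight component along the slope is m₁g sin 53° = 13 × 9.81 × 0.7986 = 101.845 N and the normal force is N = m₁g cos 53° = 76.749 N.
Newton's second law for the cart (up-slope positive): T − 101.845 = 13 a. For the hanging block (downward positive): 13.8 × 9.81 − T = 13.8 a.
Adding the two equations eliminates T: 33.533 = 26.8 a, so a = 1.2512 m/s².

1.25 m/s²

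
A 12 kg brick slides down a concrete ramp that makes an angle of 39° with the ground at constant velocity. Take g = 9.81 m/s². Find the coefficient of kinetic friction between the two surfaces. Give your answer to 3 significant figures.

At constant velocity the net force along the incline is zero: mg sin 39° = μ mg cos 39°.
So μ = tan 39° = 0.6293 / 0.7771 = 0.8098.

0.810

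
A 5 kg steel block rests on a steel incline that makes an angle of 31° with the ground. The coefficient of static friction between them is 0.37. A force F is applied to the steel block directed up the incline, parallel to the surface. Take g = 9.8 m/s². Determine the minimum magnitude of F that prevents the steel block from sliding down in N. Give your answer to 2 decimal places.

The normal force is N = mg cos 31° = 42.001 N. With F at its minimum the steel block is on the verge of sliding down, so static friction is at its maximum μ_s N = 0.37 × 42.001 = 15.540 N and acts up the slope.
Equilibrium along the incline: F + μ_s N = mg sin 31°, so F = 25.237 − 15.540 = 9.697 N.

9.70 N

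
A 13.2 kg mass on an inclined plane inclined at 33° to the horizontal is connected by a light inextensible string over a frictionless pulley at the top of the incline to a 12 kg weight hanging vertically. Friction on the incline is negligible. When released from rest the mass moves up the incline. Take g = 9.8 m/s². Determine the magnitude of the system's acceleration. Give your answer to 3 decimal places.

1.871 m/s²

For the mass on the incline: the weight component along the slope is m₁g sin 33° = 13.2 × 9.8 × 0.5446 = 70.449 N and the normal force is N = m₁g cos 33° = 108.490 N.
Newton's second law for the mass (up-slope positive): T − 70.449 = 13.2 a. For the hanging weight (downward positive): 12 × 9.8 − T = 12 a.
Adding the two equations eliminates T: 47.151 = 25.2 a, so a = 1.8711 m/s².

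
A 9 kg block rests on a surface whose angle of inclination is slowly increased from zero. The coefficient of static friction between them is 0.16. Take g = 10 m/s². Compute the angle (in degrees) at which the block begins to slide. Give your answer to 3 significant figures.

9.09°

At the threshold of sliding, static friction is at its maximum μ_s N and exactly balances the weight component along the incline: mg sin θ = μ_s mg cos θ.
Hence tan θ = μ_s = 0.16, so θ = arctan(0.16) = 9.0903°.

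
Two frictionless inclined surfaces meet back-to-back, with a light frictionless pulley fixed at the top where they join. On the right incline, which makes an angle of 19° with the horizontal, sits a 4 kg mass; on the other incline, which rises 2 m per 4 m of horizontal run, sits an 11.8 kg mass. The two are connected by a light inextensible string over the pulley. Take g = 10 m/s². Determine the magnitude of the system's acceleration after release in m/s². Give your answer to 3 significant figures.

Resolve each weight along its own incline: the 4 kg mass has component 4 × 10 × sin 19° = 13.023 N down its slope, and the 11.8 kg mass has 11.8 × 10 × sin 26.57° = 52.771 N down its slope.
The 11.8 kg side's 52.771 N exceeds the other side's 13.023 N, so that mass slides down and the 4 kg mass slides up. Taking that direction as positive, Newton's second law for the whole system gives 52.771 − 13.023 = (4 + 11.8) a, so a = 39.748 / 15.8 = 2.5157 m/s².

2.52 m/s²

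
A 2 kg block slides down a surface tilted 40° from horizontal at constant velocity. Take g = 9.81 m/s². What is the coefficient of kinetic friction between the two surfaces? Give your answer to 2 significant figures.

At constant velocity the net force along the incline is zero: mg sin 40° = μ mg cos 40°.
So μ = tan 40° = 0.6428 / 0.7660 = 0.8392.

0.84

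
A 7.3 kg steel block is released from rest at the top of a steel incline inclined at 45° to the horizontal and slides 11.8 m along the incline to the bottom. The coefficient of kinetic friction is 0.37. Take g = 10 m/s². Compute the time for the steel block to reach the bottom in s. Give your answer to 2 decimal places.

2.30 s

The weight component along the incline is mg sin 45° = 51.619 N and the normal force is N = mg cos 45° = 51.619 N.
Friction up the slope is f = μN = 0.37 × 51.619 = 19.099 N, so the net downslope force is 51.619 − 19.099 = 32.520 N and a = 32.520 / 7.3 = 4.4548 m/s².
Starting from rest, L = ½at², so t = √(2L/a) = √(2 × 11.8 / 4.4548) = 2.3017 s.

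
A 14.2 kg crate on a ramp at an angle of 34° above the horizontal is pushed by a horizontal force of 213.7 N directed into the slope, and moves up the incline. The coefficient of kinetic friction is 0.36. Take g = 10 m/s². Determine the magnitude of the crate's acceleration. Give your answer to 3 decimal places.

0.870 m/s²

The horizontal push has components F cos 34° = 213.7 × 0.8290 = 177.157 N up the incline and F sin 34° = 213.7 × 0.5592 = 119.501 N pressing into the surface.
The normal force is therefore N = mg cos 34° + F sin 34° = 117.718 + 119.501 = 237.219 N, and kinetic friction down the slope is μN = 0.36 × 237.219 = 85.399 N.
Along the incline: F cos 34° − mg sin 34° − μN = ma, so 177.157 − 79.406 − 85.399 = 14.2 a, giving a = 0.8699 m/s².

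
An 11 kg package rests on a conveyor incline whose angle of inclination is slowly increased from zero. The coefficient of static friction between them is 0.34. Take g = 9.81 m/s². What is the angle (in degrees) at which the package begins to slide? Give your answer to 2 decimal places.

18.78°

At the threshold of sliding, static friction is at its maximum μ_s N and exactly balances the weight component along the incline: mg sin θ = μ_s mg cos θ.
Hence tan θ = μ_s = 0.34, so θ = arctan(0.34) = 18.7780°.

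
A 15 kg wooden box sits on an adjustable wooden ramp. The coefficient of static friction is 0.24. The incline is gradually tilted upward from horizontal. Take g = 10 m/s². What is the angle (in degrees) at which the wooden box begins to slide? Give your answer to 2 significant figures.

13°

At the threshold of sliding, static friction is at its maximum μ_s N and exactly balances the weight component along the incline: mg sin θ = μ_s mg cos θ.
Hence tan θ = μ_s = 0.24, so θ = arctan(0.24) = 13.4957°.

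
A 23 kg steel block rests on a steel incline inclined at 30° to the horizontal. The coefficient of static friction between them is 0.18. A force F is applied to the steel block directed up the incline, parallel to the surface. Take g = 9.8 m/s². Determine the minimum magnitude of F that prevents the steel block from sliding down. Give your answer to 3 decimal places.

The normal force is N = mg cos 30° = 195.202 N. With F at its minimum the steel block is on the verge of sliding down, so static friction is at its maximum μ_s N = 0.18 × 195.202 = 35.136 N and acts up the slope.
Equilibrium along the incline: F + μ_s N = mg sin 30°, so F = 112.700 − 35.136 = 77.564 N.

77.564 N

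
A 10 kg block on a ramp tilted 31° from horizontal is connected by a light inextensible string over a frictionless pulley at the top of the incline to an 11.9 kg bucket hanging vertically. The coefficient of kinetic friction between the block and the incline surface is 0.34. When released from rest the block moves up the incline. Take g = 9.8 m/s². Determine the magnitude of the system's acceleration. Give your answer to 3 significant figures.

1.72 m/s²

For the block on the incline: the weight component along the slope is m₁g sin 31° = 10 × 9.8 × 0.5150 = 50.470 N and the normal force is N = m₁g cos 31° = 84.002 N.
Kinetic friction opposes the block's motion up the incline: f = μN = 0.34 × 84.002 = 28.561 N acting down the slope.
Newton's second law for the block (up-slope positive): T − 50.470 − 28.561 = 10 a. For the hanging bucket (downward positive): 11.9 × 9.8 − T = 11.9 a.
Adding the two equations eliminates T: 37.589 = 21.9 a, so a = 1.7164 m/s².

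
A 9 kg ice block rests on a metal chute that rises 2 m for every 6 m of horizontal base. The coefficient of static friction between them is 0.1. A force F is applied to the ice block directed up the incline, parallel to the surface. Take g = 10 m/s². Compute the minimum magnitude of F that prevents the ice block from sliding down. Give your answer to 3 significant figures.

The normal force is N = mg cos 18.43° = 85.381 N. With F at its minimum the ice block is on the verge of sliding down, so static friction is at its maximum μ_s N = 0.1 × 85.381 = 8.538 N and acts up the slope.
Equilibrium along the incline: F + μ_s N = mg sin 18.43°, so F = 28.460 − 8.538 = 19.922 N.

19.9 N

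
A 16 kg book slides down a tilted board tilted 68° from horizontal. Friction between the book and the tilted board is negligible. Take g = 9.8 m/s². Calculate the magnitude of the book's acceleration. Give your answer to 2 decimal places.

Resolving the weight along the incline: the component pulling the book down the slope is mg sin 68° = 16 × 9.8 × 0.9272 = 145.385 N, and the normal force is N = mg cos 68° = 16 × 9.8 × 0.3746 = 58.737 N.
With no friction the net force along the incline is 145.385 N, so a = g sin 68° = 145.385 / 16 = 9.0866 m/s².

9.09 m/s²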